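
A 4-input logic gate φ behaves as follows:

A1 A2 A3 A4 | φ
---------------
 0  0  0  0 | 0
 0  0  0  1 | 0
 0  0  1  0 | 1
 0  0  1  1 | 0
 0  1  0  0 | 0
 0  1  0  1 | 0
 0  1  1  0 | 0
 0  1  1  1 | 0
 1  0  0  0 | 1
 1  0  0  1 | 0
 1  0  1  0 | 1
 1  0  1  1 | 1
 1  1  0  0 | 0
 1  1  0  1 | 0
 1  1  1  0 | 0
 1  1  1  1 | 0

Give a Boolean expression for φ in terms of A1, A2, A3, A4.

Collect the rows where φ=1 — (0,0,1,0), (1,0,0,0), (1,0,1,0), (1,0,1,1) — and write one minterm per row: ¬A1·¬A2·A3·¬A4, A1·¬A2·¬A3·¬A4, A1·¬A2·A3·¬A4, A1·¬A2·A3·A4. Their union (logical OR) reproduces the table exactly.

φ(A1, A2, A3, A4) = (((((A1' · A2') · A3) · A4') + (((A1 · A2') · A3') · A4')) + (((A1 · A2') · A3) · A4')) + (((A1 · A2') · A3) · A4)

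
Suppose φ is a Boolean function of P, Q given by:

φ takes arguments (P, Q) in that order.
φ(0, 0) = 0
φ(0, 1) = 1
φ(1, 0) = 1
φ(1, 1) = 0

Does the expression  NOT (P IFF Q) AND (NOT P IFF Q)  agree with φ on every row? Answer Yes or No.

Yes

Test each input against both φ and the formula:
  P=0, Q=0: formula gives 0, φ = 0 ✓
  P=0, Q=1: formula gives 1, φ = 1 ✓
  P=1, Q=0: formula gives 1, φ = 1 ✓
  P=1, Q=1: formula gives 0, φ = 0 ✓
All 4 rows match — the expression computes φ exactly.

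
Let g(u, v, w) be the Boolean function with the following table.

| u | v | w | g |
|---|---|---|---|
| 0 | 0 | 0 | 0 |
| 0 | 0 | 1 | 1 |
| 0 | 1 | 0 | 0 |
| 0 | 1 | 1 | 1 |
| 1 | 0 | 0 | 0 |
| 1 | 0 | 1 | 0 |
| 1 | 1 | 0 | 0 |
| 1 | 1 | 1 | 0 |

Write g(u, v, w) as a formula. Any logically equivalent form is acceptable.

Collect the rows where g=1 — (0,0,1), (0,1,1) — and write one minterm per row: ¬u·¬v·w, ¬u·v·w. Their union (logical OR) reproduces the table exactly.

g(u, v, w) = ((~u & ~v) & w) | ((~u & v) & w)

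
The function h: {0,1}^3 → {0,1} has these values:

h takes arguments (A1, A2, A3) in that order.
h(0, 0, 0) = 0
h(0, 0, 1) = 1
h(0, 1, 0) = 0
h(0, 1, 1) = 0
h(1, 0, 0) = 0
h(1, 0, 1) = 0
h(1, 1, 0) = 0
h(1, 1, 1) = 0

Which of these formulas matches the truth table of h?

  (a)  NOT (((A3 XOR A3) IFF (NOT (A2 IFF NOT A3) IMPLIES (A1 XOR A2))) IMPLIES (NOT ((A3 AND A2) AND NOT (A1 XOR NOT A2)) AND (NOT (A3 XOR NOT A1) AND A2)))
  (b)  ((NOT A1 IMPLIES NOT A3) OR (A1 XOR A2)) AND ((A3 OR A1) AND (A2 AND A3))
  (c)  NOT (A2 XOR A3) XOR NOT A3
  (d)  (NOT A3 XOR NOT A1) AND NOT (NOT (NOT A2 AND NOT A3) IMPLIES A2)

d

(a) fails at (0,0,0): the formula yields 1, h is 0.
(b) fails at (0,0,1): the formula yields 0, h is 1.
(c) fails at (0,0,1): the formula yields 0, h is 1.
Only (d) survives; checking it on all 8 rows confirms it matches h.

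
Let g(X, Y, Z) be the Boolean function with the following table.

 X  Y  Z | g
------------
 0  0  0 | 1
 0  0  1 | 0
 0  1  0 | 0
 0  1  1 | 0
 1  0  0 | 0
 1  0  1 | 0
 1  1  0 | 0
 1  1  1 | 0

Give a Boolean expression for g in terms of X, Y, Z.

Only row (0,0,0) gives 1. That row's minterm ¬X·¬Y·¬Z is g directly.

g(X, Y, Z) = (X' · Y') · Z'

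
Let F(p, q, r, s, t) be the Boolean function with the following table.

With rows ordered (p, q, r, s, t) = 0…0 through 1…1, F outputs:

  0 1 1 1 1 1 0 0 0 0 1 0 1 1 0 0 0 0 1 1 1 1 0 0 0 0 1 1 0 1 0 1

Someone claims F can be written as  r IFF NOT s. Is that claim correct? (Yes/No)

Evaluate r IFF NOT s on each row and compare to F:
  p=0, q=0, r=0, s=0, t=0: formula gives 0, F = 0 ✓
  p=0, q=0, r=0, s=0, t=1: formula gives 0, but F = 1 ✗
Since they disagree at (0,0,0,0,1), the expression is not a correct formula for F.

No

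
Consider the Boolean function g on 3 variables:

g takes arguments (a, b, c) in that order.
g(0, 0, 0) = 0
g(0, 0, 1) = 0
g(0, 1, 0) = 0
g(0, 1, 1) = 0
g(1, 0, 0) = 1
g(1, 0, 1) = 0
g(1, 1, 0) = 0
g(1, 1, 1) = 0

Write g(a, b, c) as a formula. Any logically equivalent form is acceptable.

Only row (1,0,0) gives 1. That row's minterm a·¬b·¬c is g directly.

g(a, b, c) = (a AND NOT b) AND NOT c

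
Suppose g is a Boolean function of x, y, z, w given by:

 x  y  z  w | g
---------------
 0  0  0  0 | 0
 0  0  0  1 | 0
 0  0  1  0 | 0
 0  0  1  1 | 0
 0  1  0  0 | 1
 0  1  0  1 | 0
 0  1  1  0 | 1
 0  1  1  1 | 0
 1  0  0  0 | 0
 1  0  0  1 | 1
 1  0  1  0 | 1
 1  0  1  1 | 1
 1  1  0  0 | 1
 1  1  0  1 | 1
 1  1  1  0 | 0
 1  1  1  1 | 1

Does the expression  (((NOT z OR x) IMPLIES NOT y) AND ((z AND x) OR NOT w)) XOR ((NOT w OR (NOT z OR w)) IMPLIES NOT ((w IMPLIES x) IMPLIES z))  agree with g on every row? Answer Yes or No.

Evaluate (((NOT z OR x) IMPLIES NOT y) AND ((z AND x) OR NOT w)) XOR ((NOT w OR (NOT z OR w)) IMPLIES NOT ((w IMPLIES x) IMPLIES z)) on each row and compare to g:
  x=0, y=0, z=0, w=0: formula gives 0, g = 0 ✓
  x=0, y=0, z=0, w=1: formula gives 0, g = 0 ✓
  x=0, y=0, z=1, w=0: formula gives 1, but g = 0 ✗
Row (0,0,1,0) is a counterexample, so the formula is not equivalent to g.

No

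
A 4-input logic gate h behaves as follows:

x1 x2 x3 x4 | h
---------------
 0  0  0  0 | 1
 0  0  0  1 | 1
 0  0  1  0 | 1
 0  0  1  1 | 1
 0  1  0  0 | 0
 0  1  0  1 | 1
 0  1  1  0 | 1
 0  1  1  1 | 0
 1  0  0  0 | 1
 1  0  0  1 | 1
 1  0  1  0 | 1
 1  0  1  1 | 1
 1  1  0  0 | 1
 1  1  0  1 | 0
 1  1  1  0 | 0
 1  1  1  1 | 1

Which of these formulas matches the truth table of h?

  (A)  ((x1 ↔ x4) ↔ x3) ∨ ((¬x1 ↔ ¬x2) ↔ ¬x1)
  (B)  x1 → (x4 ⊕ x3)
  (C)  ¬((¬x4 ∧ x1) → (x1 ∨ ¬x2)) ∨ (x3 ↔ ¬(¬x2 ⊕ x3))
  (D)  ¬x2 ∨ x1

A

(B) disagrees with h on (0,1,0,0) (formula → 1, table → 0); rule it out.
(C) disagrees with h on (0,1,0,1) (formula → 0, table → 1); rule it out.
(D) disagrees with h on (0,1,0,1) (formula → 0, table → 1); rule it out.
(A) is the remaining candidate, and it agrees with h on all 16 inputs.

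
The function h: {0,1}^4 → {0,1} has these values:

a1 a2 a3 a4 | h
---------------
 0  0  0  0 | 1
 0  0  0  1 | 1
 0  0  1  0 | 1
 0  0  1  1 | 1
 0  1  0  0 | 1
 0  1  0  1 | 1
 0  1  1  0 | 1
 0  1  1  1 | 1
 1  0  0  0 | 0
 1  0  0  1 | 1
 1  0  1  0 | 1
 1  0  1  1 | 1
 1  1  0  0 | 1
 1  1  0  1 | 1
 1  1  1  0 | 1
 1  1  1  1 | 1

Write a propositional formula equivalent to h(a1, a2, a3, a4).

h is 0 on exactly one input, (1,0,0,0), whose minterm is a1·¬a2·¬a3·¬a4. So h is the negation of that single conjunction.

h(a1, a2, a3, a4) = ¬(((a1 ∧ ¬a2) ∧ ¬a3) ∧ ¬a4)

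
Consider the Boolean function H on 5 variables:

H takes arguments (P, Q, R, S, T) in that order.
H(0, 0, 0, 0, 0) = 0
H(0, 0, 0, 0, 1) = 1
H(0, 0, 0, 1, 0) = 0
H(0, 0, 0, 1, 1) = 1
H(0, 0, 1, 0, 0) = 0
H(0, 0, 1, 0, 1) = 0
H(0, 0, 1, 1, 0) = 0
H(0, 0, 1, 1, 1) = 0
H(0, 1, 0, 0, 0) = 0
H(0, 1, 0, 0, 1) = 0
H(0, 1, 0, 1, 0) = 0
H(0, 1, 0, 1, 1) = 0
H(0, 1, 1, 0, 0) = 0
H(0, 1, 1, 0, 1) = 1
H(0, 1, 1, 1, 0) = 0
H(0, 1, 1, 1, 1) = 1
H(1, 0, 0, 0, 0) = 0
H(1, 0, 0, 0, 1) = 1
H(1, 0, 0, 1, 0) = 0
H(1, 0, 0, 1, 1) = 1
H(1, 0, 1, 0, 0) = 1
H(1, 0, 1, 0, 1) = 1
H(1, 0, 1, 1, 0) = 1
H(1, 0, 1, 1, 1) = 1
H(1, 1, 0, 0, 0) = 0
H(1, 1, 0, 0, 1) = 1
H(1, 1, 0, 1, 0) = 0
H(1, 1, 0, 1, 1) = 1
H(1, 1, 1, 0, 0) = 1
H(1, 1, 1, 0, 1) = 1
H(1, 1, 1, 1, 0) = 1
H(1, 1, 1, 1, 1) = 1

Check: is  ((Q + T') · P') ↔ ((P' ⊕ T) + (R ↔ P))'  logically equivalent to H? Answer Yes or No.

Check the formula against H row by row:
  P=0, Q=0, R=0, S=0, T=0: formula gives 0, H = 0 ✓
  P=0, Q=0, R=0, S=0, T=1: formula gives 1, H = 1 ✓
  P=0, Q=0, R=0, S=1, T=0: formula gives 0, H = 0 ✓
  P=0, Q=0, R=0, S=1, T=1: formula gives 1, H = 1 ✓
  …and likewise for the remaining 28 rows.
Every row agrees, so the formula is equivalent.

Yes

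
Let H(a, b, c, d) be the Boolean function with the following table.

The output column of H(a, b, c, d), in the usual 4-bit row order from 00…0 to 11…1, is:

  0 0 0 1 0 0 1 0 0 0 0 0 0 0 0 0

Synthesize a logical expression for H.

H(a, b, c, d) = (((a' · b') · c) · d) + (((a' · b) · c) · d')

The 1-rows are (0,0,1,1), (0,1,1,0). Each contributes one minterm — ¬a·¬b·c·d; ¬a·b·c·¬d — and their disjunction is a sum-of-products form of H.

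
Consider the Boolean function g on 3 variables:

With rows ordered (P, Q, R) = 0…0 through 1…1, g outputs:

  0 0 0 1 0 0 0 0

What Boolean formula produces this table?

g(P, Q, R) = (~P & Q) & R

g is 1 on exactly one input, (0,1,1), whose minterm is ¬P·Q·R. So g is just that conjunction.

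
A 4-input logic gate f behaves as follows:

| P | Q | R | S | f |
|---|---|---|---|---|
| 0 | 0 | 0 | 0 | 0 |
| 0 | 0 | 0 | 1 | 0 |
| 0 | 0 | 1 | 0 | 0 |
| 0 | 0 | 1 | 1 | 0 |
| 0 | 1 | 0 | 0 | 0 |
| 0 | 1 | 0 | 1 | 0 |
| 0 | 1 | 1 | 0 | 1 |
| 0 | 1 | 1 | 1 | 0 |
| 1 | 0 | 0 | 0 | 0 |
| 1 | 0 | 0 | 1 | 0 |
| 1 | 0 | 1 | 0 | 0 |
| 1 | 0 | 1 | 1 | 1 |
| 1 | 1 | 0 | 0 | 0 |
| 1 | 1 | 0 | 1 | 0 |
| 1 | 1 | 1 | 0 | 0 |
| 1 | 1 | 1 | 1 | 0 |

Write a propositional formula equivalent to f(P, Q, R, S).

f=1 on 2 inputs: (0,1,1,0), (1,0,1,1). Reading each as a conjunction of literals (¬P·Q·R·¬S, P·¬Q·R·S) and taking the OR gives the canonical DNF.

f(P, Q, R, S) = (((~P & Q) & R) & ~S) | (((P & ~Q) & R) & S)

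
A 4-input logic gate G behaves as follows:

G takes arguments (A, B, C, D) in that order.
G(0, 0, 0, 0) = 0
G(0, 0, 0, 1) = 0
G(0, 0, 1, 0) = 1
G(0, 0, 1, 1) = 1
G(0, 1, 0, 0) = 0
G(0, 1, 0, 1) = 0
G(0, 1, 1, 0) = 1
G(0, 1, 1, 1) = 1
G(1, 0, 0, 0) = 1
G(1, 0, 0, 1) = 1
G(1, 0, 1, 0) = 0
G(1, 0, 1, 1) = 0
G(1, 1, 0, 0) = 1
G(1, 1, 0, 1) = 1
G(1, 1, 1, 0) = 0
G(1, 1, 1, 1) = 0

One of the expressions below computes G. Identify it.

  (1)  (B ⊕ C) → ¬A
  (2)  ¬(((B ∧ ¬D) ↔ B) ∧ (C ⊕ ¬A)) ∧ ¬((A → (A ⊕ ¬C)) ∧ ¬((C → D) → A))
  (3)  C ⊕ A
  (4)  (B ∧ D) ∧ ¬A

3

(1) disagrees with G on (0,0,0,0) (formula → 1, table → 0); rule it out.
(2) disagrees with G on (0,0,1,1) (formula → 0, table → 1); rule it out.
(4) disagrees with G on (0,0,1,0) (formula → 0, table → 1); rule it out.
That leaves (3). Evaluating it on every row reproduces the table of G exactly.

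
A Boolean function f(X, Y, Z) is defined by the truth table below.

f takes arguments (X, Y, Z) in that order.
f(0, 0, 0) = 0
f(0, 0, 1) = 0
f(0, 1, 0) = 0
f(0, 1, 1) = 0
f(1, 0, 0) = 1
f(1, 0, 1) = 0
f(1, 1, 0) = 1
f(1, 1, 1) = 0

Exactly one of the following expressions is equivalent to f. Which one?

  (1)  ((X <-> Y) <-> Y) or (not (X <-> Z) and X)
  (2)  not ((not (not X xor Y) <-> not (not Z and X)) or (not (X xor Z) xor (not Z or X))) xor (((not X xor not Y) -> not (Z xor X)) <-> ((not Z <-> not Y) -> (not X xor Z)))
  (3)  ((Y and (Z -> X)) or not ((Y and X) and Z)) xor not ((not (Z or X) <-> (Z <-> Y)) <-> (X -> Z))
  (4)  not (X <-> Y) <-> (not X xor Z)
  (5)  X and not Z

5

(1): at (1,0,1) it gives 1, but f = 0 — eliminated.
(2): at (0,1,0) it gives 1, but f = 0 — eliminated.
(3): at (0,0,0) it gives 1, but f = 0 — eliminated.
(4): at (0,0,1) it gives 1, but f = 0 — eliminated.
Only (5) survives; checking it on all 8 rows confirms it matches f.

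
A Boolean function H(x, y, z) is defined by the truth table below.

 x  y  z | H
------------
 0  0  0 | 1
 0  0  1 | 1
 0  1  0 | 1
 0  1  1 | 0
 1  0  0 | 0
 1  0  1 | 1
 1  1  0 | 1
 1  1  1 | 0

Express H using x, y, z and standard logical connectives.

The 0-rows are (0,1,1), (1,0,0), (1,1,1). Take each as a conjunction (¬x·y·z, x·¬y·¬z, x·y·z), form their disjunction, and complement — that gives a formula that is 1 everywhere H is.

H(x, y, z) = NOT ((((NOT x AND y) AND z) OR ((x AND NOT y) AND NOT z)) OR ((x AND y) AND z))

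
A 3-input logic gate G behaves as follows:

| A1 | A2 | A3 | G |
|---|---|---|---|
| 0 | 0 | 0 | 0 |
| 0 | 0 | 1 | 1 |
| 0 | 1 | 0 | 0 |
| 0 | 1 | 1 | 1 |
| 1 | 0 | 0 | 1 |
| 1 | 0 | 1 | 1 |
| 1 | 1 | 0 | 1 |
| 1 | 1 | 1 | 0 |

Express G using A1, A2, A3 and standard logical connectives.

The 0-rows are (0,0,0), (0,1,0), (1,1,1). Take each as a conjunction (¬A1·¬A2·¬A3, ¬A1·A2·¬A3, A1·A2·A3), form their disjunction, and complement — that gives a formula that is 1 everywhere G is.

G(A1, A2, A3) = NOT ((((NOT A1 AND NOT A2) AND NOT A3) OR ((NOT A1 AND A2) AND NOT A3)) OR ((A1 AND A2) AND A3))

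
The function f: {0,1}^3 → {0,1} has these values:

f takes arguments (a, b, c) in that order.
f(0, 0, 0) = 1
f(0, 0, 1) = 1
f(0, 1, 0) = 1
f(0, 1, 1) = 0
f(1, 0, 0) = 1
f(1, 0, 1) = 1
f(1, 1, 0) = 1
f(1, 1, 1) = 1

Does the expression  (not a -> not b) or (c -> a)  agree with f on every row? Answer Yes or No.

Check the formula against f row by row:
  a=0, b=0, c=0: formula gives 1, f = 1 ✓
  a=0, b=0, c=1: formula gives 1, f = 1 ✓
  a=0, b=1, c=0: formula gives 1, f = 1 ✓
  a=0, b=1, c=1: formula gives 0, f = 0 ✓
  a=1, b=0, c=0: formula gives 1, f = 1 ✓
  … (the remaining 3 rows also agree.)
No disagreement on any input; they are logically equivalent.

Yes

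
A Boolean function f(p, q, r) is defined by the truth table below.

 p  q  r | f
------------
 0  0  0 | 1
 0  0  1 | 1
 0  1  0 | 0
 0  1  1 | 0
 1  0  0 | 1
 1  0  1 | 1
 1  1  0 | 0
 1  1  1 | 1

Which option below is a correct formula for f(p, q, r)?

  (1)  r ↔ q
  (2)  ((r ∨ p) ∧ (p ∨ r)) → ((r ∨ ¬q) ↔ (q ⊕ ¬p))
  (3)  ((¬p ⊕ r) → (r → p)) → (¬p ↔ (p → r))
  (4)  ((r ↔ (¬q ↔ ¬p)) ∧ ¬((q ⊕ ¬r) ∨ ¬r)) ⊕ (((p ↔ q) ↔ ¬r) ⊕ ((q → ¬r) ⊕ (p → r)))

4

(1) fails at (0,0,1): the formula yields 0, f is 1.
(2) fails at (0,1,0): the formula yields 1, f is 0.
(3) fails at (0,1,0): the formula yields 1, f is 0.
That leaves (4). Evaluating it on every row reproduces the table of f exactly.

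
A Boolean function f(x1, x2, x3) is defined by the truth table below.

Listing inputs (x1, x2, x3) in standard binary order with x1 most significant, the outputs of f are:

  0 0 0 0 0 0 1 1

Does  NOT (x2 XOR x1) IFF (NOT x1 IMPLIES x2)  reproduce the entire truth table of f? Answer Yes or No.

Yes

Evaluate NOT (x2 XOR x1) IFF (NOT x1 IMPLIES x2) on each row and compare to f:
  x1=0, x2=0, x3=0: formula gives 0, f = 0 ✓
  x1=0, x2=0, x3=1: formula gives 0, f = 0 ✓
  x1=0, x2=1, x3=0: formula gives 0, f = 0 ✓
  x1=0, x2=1, x3=1: formula gives 0, f = 0 ✓
  x1=1, x2=0, x3=0: formula gives 0, f = 0 ✓
  … (the remaining 3 rows also agree.)
Every row agrees, so the formula is equivalent.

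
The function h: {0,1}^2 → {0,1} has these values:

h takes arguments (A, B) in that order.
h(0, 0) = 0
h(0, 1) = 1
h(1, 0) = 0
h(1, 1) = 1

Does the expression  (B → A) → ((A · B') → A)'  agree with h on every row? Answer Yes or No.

No

Check the formula against h row by row:
  A=0, B=0: formula gives 0, h = 0 ✓
  A=0, B=1: formula gives 1, h = 1 ✓
  A=1, B=0: formula gives 0, h = 0 ✓
  A=1, B=1: formula gives 0, but h = 1 ✗
A single disagreement suffices: at (1,1) they differ, so the formula does not compute h.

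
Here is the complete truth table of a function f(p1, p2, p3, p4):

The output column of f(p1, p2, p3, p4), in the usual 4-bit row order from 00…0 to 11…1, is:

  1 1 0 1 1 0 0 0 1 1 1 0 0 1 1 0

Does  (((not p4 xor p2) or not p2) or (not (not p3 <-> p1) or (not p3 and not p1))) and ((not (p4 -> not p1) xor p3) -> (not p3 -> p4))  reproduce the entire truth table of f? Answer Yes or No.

Evaluate (((not p4 xor p2) or not p2) or (not (not p3 <-> p1) or (not p3 and not p1))) and ((not (p4 -> not p1) xor p3) -> (not p3 -> p4)) on each row and compare to f:
  p1=0, p2=0, p3=0, p4=0: formula gives 1, f = 1 ✓
  p1=0, p2=0, p3=0, p4=1: formula gives 1, f = 1 ✓
  p1=0, p2=0, p3=1, p4=0: formula gives 1, but f = 0 ✗
A single disagreement suffices: at (0,0,1,0) they differ, so the formula does not compute f.

No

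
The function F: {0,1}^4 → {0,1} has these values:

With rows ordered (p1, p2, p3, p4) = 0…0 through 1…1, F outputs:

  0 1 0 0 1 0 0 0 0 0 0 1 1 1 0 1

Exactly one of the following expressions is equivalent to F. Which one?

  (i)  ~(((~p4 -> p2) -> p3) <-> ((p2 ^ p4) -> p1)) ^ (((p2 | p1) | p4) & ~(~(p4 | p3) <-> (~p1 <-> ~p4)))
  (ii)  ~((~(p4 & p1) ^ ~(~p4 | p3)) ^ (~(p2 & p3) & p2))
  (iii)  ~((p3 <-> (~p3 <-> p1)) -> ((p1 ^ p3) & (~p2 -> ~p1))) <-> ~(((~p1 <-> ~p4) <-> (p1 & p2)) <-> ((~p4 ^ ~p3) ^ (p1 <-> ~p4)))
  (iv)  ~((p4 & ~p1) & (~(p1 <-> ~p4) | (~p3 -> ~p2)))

(i) fails at (0,0,0,1): the formula yields 0, F is 1.
(iii) fails at (0,0,1,1): the formula yields 1, F is 0.
(iv) fails at (0,0,0,0): the formula yields 1, F is 0.
That leaves (ii). Evaluating it on every row reproduces the table of F exactly.

ii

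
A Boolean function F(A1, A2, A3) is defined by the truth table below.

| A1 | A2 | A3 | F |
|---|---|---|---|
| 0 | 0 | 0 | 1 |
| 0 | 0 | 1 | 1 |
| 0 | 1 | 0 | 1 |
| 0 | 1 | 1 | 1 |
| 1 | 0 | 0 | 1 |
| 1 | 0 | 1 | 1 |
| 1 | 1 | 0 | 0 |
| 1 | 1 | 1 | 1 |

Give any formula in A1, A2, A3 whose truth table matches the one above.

F is 0 on exactly one input, (1,1,0), whose minterm is A1·A2·¬A3. So F is the negation of that single conjunction.

F(A1, A2, A3) = not ((A1 and A2) and not A3)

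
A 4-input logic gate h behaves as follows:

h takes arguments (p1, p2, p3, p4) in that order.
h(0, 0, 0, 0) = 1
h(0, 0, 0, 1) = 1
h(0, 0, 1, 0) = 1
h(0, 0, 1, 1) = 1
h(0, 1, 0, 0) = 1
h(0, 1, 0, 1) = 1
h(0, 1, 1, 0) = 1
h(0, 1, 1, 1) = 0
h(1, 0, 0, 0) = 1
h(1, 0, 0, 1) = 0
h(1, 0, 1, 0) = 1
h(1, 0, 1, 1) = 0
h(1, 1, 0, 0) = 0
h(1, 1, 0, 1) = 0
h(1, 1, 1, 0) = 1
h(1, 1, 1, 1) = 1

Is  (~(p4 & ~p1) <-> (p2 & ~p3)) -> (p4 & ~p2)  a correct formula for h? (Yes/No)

Evaluate (~(p4 & ~p1) <-> (p2 & ~p3)) -> (p4 & ~p2) on each row and compare to h:
  p1=0, p2=0, p3=0, p4=0: formula gives 1, h = 1 ✓
  p1=0, p2=0, p3=0, p4=1: formula gives 1, h = 1 ✓
  p1=0, p2=0, p3=1, p4=0: formula gives 1, h = 1 ✓
  p1=0, p2=0, p3=1, p4=1: formula gives 1, h = 1 ✓
  p1=0, p2=1, p3=0, p4=0: formula gives 0, but h = 1 ✗
Row (0,1,0,0) is a counterexample, so the formula is not equivalent to h.

No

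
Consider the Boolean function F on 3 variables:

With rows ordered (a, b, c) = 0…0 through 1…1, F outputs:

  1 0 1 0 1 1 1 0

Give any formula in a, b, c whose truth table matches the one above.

The 0-rows are (0,0,1), (0,1,1), (1,1,1). Take each as a conjunction (¬a·¬b·c, ¬a·b·c, a·b·c), form their disjunction, and complement — that gives a formula that is 1 everywhere F is.

F(a, b, c) = not ((((not a and not b) and c) or ((not a and b) and c)) or ((a and b) and c))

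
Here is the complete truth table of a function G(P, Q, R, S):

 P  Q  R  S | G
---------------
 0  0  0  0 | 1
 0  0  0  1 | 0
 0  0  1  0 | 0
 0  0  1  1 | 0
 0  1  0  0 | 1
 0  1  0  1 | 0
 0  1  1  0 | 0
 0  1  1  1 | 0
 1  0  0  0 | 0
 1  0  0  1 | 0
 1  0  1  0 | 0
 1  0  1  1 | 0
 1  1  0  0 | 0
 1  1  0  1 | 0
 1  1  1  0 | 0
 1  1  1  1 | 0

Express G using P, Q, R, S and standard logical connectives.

Collect the rows where G=1 — (0,0,0,0), (0,1,0,0) — and write one minterm per row: ¬P·¬Q·¬R·¬S, ¬P·Q·¬R·¬S. Their union (logical OR) reproduces the table exactly.

G(P, Q, R, S) = (((¬P ∧ ¬Q) ∧ ¬R) ∧ ¬S) ∨ (((¬P ∧ Q) ∧ ¬R) ∧ ¬S)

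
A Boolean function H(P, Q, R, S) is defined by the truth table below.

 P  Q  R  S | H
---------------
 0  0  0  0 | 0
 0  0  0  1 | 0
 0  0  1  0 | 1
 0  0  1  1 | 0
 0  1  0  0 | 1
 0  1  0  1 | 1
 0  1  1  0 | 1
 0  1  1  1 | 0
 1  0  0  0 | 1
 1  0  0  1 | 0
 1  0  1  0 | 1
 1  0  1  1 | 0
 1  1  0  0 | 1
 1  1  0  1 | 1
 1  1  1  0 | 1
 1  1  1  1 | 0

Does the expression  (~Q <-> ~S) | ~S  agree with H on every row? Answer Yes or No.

Test each input against both H and the formula:
  P=0, Q=0, R=0, S=0: formula gives 1, but H = 0 ✗
Row (0,0,0,0) is a counterexample, so the formula is not equivalent to H.

No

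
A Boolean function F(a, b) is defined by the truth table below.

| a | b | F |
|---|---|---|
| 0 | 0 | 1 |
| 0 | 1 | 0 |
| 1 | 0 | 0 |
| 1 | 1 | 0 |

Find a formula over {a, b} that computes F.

F(a, b) = (a + b)'

The output is 1 only when every input is 0 — NOR of all inputs.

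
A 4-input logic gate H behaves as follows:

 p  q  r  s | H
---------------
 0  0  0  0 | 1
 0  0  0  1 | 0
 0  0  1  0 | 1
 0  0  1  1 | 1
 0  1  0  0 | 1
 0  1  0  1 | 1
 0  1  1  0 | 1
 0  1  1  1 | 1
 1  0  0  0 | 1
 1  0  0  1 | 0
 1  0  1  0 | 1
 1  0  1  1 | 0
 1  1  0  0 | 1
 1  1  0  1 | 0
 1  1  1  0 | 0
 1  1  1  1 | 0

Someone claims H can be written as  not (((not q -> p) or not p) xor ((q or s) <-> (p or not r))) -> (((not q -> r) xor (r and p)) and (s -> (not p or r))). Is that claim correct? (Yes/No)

Yes

Test each input against both H and the formula:
  p=0, q=0, r=0, s=0: formula gives 1, H = 1 ✓
  p=0, q=0, r=0, s=1: formula gives 0, H = 0 ✓
  p=0, q=0, r=1, s=0: formula gives 1, H = 1 ✓
  p=0, q=0, r=1, s=1: formula gives 1, H = 1 ✓
  …and likewise for the remaining 12 rows.
All 16 rows match — the expression computes H exactly.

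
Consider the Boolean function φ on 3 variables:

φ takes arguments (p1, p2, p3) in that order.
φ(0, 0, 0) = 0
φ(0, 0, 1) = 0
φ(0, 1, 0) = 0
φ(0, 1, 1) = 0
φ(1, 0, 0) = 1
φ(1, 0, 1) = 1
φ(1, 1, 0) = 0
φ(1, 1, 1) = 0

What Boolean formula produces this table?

Collect the rows where φ=1 — (1,0,0), (1,0,1) — and write one minterm per row: p1·¬p2·¬p3, p1·¬p2·p3. Their union (logical OR) reproduces the table exactly.

φ(p1, p2, p3) = ((p1 · p2') · p3') + ((p1 · p2') · p3)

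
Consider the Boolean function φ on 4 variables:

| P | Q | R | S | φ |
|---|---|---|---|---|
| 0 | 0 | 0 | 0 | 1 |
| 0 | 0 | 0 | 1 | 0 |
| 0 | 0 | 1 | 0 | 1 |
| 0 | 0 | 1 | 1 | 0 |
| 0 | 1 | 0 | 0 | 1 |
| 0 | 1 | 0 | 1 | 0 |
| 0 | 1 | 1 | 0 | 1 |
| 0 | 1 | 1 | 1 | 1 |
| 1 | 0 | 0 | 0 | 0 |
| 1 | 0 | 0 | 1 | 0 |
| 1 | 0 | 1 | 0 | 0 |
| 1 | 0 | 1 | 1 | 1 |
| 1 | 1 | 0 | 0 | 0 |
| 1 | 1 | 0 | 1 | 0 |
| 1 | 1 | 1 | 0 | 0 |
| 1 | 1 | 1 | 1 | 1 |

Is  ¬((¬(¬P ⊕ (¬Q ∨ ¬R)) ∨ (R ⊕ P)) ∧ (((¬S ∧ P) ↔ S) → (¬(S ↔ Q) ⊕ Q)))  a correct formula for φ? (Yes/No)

No

Evaluate ¬((¬(¬P ⊕ (¬Q ∨ ¬R)) ∨ (R ⊕ P)) ∧ (((¬S ∧ P) ↔ S) → (¬(S ↔ Q) ⊕ Q))) on each row and compare to φ:
  P=0, Q=0, R=0, S=0: formula gives 1, φ = 1 ✓
  P=0, Q=0, R=0, S=1: formula gives 0, φ = 0 ✓
  P=0, Q=0, R=1, S=0: formula gives 1, φ = 1 ✓
  P=0, Q=0, R=1, S=1: formula gives 0, φ = 0 ✓
  …
  P=0, Q=1, R=1, S=1: formula gives 0, but φ = 1 ✗
A single disagreement suffices: at (0,1,1,1) they differ, so the formula does not compute φ.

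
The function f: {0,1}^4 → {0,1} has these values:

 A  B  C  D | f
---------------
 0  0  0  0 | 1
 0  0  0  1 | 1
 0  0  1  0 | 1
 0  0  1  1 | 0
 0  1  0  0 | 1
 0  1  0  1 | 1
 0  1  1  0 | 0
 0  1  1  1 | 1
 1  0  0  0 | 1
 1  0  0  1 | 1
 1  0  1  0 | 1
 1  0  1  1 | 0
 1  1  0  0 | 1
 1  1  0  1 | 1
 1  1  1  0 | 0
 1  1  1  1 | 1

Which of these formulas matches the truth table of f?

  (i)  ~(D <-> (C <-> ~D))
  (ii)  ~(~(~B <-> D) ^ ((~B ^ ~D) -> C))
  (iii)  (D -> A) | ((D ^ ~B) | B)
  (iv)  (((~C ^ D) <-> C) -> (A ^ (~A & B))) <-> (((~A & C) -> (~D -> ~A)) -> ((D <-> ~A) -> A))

(i): at (0,0,0,0) it gives 0, but f = 1 — eliminated.
(iii): at (0,0,0,1) it gives 0, but f = 1 — eliminated.
(iv): at (0,0,1,1) it gives 1, but f = 0 — eliminated.
(ii) is the remaining candidate, and it agrees with f on all 16 inputs.

ii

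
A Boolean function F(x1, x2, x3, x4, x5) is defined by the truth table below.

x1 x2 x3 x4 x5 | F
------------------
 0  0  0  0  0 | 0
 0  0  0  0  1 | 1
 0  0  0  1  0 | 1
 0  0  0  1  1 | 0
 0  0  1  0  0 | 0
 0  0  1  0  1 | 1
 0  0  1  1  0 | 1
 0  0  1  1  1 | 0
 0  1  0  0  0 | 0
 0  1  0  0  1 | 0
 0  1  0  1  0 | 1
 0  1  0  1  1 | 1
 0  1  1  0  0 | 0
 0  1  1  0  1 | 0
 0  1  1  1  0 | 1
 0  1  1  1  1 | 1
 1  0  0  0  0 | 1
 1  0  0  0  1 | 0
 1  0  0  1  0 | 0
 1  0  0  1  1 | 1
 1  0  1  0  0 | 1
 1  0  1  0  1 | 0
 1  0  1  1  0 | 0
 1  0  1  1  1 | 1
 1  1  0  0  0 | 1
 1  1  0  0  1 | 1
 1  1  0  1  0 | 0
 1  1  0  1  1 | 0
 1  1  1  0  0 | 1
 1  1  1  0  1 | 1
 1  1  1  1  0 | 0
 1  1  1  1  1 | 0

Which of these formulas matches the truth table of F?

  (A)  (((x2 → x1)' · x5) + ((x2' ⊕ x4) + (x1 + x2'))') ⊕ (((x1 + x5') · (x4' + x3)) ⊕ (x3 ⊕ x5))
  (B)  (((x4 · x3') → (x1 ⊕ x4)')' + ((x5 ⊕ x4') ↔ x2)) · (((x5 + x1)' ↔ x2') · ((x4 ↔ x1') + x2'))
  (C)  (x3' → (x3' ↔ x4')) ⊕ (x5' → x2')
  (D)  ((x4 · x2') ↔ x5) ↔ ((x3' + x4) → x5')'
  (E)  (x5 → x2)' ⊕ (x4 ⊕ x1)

E

(A) disagrees with F on (0,0,0,0,0) (formula → 1, table → 0); rule it out.
(B) disagrees with F on (0,0,0,0,1) (formula → 0, table → 1); rule it out.
(C) disagrees with F on (0,0,0,0,1) (formula → 0, table → 1); rule it out.
(D) disagrees with F on (0,0,0,0,1) (formula → 0, table → 1); rule it out.
Only (E) survives; checking it on all 32 rows confirms it matches F.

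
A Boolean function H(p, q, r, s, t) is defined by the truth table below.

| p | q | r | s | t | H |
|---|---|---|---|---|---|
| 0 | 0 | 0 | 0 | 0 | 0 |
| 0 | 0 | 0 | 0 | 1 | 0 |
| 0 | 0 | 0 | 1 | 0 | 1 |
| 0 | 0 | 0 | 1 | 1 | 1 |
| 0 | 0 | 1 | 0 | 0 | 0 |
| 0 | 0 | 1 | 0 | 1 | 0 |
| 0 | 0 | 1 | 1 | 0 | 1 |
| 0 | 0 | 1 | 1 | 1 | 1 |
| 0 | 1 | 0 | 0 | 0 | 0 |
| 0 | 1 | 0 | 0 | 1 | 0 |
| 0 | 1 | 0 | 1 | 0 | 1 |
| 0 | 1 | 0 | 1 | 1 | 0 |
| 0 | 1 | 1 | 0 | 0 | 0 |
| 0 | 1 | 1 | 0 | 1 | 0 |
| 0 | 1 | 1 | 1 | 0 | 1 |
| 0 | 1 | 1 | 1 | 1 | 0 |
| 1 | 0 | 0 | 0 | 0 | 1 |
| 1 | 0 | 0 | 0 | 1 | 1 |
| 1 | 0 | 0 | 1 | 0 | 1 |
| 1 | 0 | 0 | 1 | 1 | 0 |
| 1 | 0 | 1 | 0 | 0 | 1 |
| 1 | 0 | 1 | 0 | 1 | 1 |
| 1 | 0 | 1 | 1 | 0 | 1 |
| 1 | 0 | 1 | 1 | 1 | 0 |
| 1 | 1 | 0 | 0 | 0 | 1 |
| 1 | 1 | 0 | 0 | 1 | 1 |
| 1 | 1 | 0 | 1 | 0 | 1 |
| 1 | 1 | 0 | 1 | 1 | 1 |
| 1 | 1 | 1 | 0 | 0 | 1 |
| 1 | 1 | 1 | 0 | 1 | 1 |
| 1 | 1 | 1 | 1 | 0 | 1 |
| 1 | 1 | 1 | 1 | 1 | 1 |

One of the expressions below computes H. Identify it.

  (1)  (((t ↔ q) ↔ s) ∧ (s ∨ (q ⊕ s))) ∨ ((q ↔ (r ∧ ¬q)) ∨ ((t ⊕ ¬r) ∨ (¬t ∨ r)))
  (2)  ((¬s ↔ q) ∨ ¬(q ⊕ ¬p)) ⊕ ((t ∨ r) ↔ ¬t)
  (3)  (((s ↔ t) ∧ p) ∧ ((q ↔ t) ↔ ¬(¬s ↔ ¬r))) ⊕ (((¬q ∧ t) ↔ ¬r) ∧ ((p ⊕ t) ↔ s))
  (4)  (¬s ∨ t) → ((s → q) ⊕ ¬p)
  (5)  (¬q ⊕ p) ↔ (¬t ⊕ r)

(1) fails at (0,0,0,0,0): the formula yields 1, H is 0.
(2) fails at (0,0,1,0,0): the formula yields 1, H is 0.
(3) fails at (0,0,0,1,0): the formula yields 0, H is 1.
(5) fails at (0,0,0,0,0): the formula yields 1, H is 0.
Only (4) survives; checking it on all 32 rows confirms it matches H.

4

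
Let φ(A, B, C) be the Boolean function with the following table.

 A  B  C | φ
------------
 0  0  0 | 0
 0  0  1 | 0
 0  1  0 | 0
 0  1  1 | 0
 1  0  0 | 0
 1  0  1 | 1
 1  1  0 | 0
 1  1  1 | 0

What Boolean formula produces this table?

Only row (1,0,1) gives 1. That row's minterm A·¬B·C is φ directly.

φ(A, B, C) = (A & ~B) & C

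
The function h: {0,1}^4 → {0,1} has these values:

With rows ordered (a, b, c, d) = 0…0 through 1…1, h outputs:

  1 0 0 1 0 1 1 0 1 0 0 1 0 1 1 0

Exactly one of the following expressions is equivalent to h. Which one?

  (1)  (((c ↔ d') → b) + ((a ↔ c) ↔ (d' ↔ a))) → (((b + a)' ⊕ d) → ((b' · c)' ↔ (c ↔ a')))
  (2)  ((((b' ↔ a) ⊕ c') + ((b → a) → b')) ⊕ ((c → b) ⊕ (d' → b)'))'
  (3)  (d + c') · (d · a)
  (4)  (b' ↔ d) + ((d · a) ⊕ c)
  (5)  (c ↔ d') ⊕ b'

5

(1) fails at (0,0,0,0): the formula yields 0, h is 1.
(2) fails at (0,0,0,0): the formula yields 0, h is 1.
(3) fails at (0,0,0,0): the formula yields 0, h is 1.
(4) fails at (0,0,0,0): the formula yields 0, h is 1.
(5) is the remaining candidate, and it agrees with h on all 16 inputs.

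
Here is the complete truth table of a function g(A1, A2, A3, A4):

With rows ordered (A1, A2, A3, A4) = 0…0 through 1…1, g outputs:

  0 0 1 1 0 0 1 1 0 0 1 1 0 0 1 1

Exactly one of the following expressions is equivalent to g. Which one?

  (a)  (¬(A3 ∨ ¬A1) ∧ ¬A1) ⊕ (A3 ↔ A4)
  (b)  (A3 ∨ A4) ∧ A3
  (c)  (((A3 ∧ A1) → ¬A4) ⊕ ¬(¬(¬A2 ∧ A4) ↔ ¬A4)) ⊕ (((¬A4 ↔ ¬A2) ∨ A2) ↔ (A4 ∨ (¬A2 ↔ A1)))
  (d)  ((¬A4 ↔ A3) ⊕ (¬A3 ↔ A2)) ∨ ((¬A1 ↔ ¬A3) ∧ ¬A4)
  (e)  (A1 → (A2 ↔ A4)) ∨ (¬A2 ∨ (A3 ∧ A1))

b

(a): at (0,0,0,0) it gives 1, but g = 0 — eliminated.
(c): at (0,0,0,0) it gives 1, but g = 0 — eliminated.
(d): at (0,0,0,0) it gives 1, but g = 0 — eliminated.
(e): at (0,0,0,0) it gives 1, but g = 0 — eliminated.
Only (b) survives; checking it on all 16 rows confirms it matches g.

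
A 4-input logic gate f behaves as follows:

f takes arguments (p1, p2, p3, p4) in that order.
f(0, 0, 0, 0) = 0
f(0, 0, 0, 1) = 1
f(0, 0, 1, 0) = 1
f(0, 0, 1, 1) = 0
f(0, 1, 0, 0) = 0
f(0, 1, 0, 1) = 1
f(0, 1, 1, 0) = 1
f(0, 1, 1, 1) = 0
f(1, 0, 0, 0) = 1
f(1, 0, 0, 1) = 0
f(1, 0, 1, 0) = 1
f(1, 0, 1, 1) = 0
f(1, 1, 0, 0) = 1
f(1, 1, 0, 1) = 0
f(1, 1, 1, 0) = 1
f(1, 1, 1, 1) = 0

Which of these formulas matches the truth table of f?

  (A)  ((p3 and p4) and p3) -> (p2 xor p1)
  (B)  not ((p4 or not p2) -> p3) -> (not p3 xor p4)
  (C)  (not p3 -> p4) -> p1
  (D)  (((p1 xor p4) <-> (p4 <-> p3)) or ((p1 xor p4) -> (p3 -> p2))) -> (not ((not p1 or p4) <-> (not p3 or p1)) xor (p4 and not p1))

(A) fails at (0,0,0,0): the formula yields 1, f is 0.
(B) fails at (0,0,0,0): the formula yields 1, f is 0.
(C) fails at (0,0,0,0): the formula yields 1, f is 0.
(D) is the remaining candidate, and it agrees with f on all 16 inputs.

D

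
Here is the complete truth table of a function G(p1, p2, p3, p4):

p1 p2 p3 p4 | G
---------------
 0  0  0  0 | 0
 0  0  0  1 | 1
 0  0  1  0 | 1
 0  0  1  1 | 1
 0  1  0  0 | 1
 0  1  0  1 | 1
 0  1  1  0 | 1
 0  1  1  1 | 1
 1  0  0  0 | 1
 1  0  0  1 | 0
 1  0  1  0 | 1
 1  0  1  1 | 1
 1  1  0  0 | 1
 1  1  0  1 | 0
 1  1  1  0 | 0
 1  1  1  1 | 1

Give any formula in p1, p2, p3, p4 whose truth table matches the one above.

G(p1, p2, p3, p4) = NOT ((((((NOT p1 AND NOT p2) AND NOT p3) AND NOT p4) OR (((p1 AND NOT p2) AND NOT p3) AND p4)) OR (((p1 AND p2) AND NOT p3) AND p4)) OR (((p1 AND p2) AND p3) AND NOT p4))

There are just 4 zero rows: (0,0,0,0), (1,0,0,1), (1,1,0,1), (1,1,1,0). Their minterms are ¬p1·¬p2·¬p3·¬p4, p1·¬p2·¬p3·p4, p1·p2·¬p3·p4, p1·p2·p3·¬p4; the OR of those covers precisely the 0-outputs, and negating it yields G.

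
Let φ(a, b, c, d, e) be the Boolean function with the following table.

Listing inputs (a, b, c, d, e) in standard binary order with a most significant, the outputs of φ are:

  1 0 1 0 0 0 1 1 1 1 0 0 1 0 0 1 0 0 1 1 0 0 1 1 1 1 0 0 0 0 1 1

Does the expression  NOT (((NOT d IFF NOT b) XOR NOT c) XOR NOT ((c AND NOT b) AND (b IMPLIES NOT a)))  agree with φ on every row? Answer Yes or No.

No

Check the formula against φ row by row:
  a=0, b=0, c=0, d=0, e=0: formula gives 0, but φ = 1 ✗
A single disagreement suffices: at (0,0,0,0,0) they differ, so the formula does not compute φ.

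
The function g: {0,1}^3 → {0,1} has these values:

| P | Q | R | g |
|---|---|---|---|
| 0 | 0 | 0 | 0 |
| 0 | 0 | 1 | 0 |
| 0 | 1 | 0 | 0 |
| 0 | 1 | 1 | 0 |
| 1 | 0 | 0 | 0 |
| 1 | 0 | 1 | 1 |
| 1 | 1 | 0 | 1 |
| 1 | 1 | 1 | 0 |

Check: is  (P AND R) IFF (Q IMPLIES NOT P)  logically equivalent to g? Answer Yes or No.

Yes

Test each input against both g and the formula:
  P=0, Q=0, R=0: formula gives 0, g = 0 ✓
  P=0, Q=0, R=1: formula gives 0, g = 0 ✓
  P=0, Q=1, R=0: formula gives 0, g = 0 ✓
  P=0, Q=1, R=1: formula gives 0, g = 0 ✓
  P=1, Q=0, R=0: formula gives 0, g = 0 ✓
  …and likewise for the remaining 3 rows.
Every row agrees, so the formula is equivalent.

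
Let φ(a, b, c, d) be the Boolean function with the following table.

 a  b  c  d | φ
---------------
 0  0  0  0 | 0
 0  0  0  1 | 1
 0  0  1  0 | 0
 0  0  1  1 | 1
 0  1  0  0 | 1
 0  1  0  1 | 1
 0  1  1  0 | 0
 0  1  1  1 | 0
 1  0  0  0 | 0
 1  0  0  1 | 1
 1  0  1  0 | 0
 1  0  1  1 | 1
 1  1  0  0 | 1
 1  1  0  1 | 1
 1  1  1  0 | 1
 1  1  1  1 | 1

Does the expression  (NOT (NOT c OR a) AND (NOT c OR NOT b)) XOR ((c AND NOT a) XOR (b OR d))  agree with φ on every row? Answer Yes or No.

Evaluate (NOT (NOT c OR a) AND (NOT c OR NOT b)) XOR ((c AND NOT a) XOR (b OR d)) on each row and compare to φ:
  a=0, b=0, c=0, d=0: formula gives 0, φ = 0 ✓
  a=0, b=0, c=0, d=1: formula gives 1, φ = 1 ✓
  a=0, b=0, c=1, d=0: formula gives 0, φ = 0 ✓
  a=0, b=0, c=1, d=1: formula gives 1, φ = 1 ✓
  …and likewise for the remaining 12 rows.
No disagreement on any input; they are logically equivalent.

Yes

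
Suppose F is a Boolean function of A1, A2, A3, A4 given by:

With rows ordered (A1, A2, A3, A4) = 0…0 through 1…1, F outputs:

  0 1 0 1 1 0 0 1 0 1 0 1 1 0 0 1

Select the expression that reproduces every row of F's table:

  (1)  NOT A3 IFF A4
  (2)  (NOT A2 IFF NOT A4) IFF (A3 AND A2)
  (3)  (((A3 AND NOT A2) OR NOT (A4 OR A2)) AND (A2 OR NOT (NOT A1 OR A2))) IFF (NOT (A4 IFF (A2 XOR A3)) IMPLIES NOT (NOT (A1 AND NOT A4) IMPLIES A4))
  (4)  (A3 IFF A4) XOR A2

(1) disagrees with F on (0,0,1,0) (formula → 1, table → 0); rule it out.
(3) disagrees with F on (0,0,1,1) (formula → 0, table → 1); rule it out.
(4) disagrees with F on (0,0,0,0) (formula → 1, table → 0); rule it out.
That leaves (2). Evaluating it on every row reproduces the table of F exactly.

2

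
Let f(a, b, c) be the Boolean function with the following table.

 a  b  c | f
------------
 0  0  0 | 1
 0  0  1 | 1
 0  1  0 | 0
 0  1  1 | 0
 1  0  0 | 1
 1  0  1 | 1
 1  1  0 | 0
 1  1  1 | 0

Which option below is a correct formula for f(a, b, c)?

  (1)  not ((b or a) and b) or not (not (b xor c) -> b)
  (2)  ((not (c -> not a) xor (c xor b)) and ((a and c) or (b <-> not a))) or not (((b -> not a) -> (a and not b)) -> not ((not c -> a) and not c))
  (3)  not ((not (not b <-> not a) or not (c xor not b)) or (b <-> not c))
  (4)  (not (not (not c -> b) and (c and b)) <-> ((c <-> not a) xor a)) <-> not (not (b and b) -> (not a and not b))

(2) disagrees with f on (0,0,0) (formula → 0, table → 1); rule it out.
(3) disagrees with f on (0,0,1) (formula → 0, table → 1); rule it out.
(4) disagrees with f on (0,0,1) (formula → 0, table → 1); rule it out.
That leaves (1). Evaluating it on every row reproduces the table of f exactly.

1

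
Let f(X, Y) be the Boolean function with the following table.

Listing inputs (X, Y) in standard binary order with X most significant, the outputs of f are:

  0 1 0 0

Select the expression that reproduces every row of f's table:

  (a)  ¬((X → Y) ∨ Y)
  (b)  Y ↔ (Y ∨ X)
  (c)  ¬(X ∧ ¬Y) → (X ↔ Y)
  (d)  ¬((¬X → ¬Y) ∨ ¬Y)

d

(a) fails at (0,1): the formula yields 0, f is 1.
(b) fails at (0,0): the formula yields 1, f is 0.
(c) fails at (0,0): the formula yields 1, f is 0.
Only (d) survives; checking it on all 4 rows confirms it matches f.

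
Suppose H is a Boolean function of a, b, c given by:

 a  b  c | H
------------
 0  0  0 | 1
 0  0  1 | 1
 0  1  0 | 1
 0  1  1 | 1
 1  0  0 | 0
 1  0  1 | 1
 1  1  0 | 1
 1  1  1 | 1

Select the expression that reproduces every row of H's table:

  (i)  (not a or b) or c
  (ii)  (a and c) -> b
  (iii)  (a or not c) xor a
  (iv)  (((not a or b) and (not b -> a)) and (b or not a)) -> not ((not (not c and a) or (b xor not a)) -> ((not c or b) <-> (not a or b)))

(ii) disagrees with H on (1,0,0) (formula → 1, table → 0); rule it out.
(iii) disagrees with H on (0,0,1) (formula → 0, table → 1); rule it out.
(iv) disagrees with H on (0,1,0) (formula → 0, table → 1); rule it out.
That leaves (i). Evaluating it on every row reproduces the table of H exactly.

i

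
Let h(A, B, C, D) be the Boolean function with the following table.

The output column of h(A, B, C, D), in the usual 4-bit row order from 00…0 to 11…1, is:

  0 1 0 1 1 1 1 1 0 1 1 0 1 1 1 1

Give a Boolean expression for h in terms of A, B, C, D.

h(A, B, C, D) = not ((((((not A and not B) and not C) and not D) or (((not A and not B) and C) and not D)) or (((A and not B) and not C) and not D)) or (((A and not B) and C) and D))

There are just 4 zero rows: (0,0,0,0), (0,0,1,0), (1,0,0,0), (1,0,1,1). Their minterms are ¬A·¬B·¬C·¬D, ¬A·¬B·C·¬D, A·¬B·¬C·¬D, A·¬B·C·D; the OR of those covers precisely the 0-outputs, and negating it yields h.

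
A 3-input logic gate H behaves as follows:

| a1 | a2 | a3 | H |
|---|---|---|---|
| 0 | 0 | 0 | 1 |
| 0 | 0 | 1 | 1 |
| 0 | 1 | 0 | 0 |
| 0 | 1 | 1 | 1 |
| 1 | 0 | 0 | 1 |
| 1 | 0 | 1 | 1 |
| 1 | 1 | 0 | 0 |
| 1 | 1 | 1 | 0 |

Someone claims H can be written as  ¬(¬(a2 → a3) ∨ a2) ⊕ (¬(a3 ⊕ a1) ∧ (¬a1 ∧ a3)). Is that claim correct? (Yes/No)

No

Check the formula against H row by row:
  a1=0, a2=0, a3=0: formula gives 1, H = 1 ✓
  a1=0, a2=0, a3=1: formula gives 1, H = 1 ✓
  a1=0, a2=1, a3=0: formula gives 0, H = 0 ✓
  a1=0, a2=1, a3=1: formula gives 0, but H = 1 ✗
A single disagreement suffices: at (0,1,1) they differ, so the formula does not compute H.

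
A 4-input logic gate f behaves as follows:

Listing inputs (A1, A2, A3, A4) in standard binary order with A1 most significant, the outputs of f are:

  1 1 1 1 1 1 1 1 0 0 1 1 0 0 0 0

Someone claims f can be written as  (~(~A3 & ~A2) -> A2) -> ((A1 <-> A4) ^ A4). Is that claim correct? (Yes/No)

Check the formula against f row by row:
  A1=0, A2=0, A3=0, A4=0: formula gives 1, f = 1 ✓
  A1=0, A2=0, A3=0, A4=1: formula gives 1, f = 1 ✓
  A1=0, A2=0, A3=1, A4=0: formula gives 1, f = 1 ✓
  A1=0, A2=0, A3=1, A4=1: formula gives 1, f = 1 ✓
  …and likewise for the remaining 12 rows.
Every row agrees, so the formula is equivalent.

Yes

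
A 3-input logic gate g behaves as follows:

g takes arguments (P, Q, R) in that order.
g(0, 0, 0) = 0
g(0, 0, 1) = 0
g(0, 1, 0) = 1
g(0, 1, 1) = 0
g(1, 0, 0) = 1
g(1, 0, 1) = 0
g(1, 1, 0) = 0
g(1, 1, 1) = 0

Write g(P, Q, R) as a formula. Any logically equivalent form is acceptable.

Collect the rows where g=1 — (0,1,0), (1,0,0) — and write one minterm per row: ¬P·Q·¬R, P·¬Q·¬R. Their union (logical OR) reproduces the table exactly.

g(P, Q, R) = ((¬P ∧ Q) ∧ ¬R) ∨ ((P ∧ ¬Q) ∧ ¬R)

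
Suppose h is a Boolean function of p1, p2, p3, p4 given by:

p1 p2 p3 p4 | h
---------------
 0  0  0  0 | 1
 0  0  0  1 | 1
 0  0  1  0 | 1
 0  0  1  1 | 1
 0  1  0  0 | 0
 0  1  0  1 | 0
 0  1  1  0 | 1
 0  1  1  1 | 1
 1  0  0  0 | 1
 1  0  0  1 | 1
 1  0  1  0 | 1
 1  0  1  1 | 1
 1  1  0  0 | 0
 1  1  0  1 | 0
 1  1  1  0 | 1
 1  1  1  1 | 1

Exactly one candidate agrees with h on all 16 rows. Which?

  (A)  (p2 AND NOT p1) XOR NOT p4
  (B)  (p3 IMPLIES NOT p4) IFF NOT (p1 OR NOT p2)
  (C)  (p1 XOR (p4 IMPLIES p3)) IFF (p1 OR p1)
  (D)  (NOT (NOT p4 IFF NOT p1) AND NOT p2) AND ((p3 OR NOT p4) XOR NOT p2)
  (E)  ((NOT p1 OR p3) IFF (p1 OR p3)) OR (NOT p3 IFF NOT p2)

E

(A) fails at (0,0,0,1): the formula yields 0, h is 1.
(B) fails at (0,0,0,0): the formula yields 0, h is 1.
(C) fails at (0,0,0,0): the formula yields 0, h is 1.
(D) fails at (0,0,0,0): the formula yields 0, h is 1.
(E) is the remaining candidate, and it agrees with h on all 16 inputs.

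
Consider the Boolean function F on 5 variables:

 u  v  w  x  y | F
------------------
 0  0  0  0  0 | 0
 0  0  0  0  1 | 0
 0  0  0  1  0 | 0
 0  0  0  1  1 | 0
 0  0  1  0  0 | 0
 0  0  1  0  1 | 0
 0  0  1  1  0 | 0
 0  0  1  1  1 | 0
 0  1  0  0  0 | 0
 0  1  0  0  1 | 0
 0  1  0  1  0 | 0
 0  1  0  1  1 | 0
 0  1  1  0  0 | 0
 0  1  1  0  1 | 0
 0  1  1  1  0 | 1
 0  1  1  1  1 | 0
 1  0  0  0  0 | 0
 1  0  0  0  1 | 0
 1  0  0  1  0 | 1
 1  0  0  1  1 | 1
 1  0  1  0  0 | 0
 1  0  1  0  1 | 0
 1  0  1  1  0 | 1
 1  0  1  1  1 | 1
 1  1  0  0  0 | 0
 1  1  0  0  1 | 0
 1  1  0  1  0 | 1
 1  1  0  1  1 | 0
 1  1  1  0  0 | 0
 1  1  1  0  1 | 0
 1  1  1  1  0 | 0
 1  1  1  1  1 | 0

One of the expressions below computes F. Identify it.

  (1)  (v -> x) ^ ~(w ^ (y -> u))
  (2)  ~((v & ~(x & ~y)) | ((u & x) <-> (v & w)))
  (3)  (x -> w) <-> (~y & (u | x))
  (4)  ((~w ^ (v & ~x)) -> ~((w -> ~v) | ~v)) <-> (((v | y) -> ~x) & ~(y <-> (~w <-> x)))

2

(1) disagrees with F on (0,0,0,0,0) (formula → 1, table → 0); rule it out.
(3) disagrees with F on (0,0,0,1,1) (formula → 1, table → 0); rule it out.
(4) disagrees with F on (0,0,0,0,0) (formula → 1, table → 0); rule it out.
That leaves (2). Evaluating it on every row reproduces the table of F exactly.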